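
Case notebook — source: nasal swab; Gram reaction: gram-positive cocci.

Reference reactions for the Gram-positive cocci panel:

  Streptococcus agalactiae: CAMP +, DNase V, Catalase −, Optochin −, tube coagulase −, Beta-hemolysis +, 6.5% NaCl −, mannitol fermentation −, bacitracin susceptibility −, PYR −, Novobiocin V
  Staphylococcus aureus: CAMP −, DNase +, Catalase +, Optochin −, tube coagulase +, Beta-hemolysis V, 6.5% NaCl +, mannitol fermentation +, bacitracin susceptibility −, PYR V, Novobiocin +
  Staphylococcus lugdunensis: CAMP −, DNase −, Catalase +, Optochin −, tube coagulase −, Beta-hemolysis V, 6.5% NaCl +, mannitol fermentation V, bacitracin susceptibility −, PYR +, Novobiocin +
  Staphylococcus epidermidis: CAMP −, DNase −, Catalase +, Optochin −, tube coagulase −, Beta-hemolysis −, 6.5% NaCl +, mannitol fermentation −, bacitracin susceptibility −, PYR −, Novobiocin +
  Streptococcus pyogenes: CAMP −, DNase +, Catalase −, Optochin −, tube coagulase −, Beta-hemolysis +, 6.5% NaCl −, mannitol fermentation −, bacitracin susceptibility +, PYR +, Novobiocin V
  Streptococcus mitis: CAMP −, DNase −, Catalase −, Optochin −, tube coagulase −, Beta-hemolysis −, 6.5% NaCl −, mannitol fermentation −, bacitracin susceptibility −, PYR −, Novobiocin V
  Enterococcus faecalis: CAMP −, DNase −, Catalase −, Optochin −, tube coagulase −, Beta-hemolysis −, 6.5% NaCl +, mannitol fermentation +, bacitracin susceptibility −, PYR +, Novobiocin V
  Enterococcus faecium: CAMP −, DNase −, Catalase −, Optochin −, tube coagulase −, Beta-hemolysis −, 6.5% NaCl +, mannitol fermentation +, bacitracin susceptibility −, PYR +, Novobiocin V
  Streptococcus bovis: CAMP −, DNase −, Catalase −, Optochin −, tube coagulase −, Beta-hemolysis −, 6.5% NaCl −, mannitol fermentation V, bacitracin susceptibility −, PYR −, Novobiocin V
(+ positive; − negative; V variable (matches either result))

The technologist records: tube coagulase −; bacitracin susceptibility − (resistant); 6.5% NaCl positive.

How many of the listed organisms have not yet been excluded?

6.5% NaCl +: excludes Streptococcus agalactiae, Streptococcus pyogenes, Streptococcus mitis, Streptococcus bovis — 5 left.
bacitracin susceptibility −: all 5 remaining candidates are consistent.
tube coagulase −: excludes Staphylococcus aureus — 4 left.
Still consistent: Enterococcus faecalis, Enterococcus faecium, Staphylococcus epidermidis, Staphylococcus lugdunensis.

4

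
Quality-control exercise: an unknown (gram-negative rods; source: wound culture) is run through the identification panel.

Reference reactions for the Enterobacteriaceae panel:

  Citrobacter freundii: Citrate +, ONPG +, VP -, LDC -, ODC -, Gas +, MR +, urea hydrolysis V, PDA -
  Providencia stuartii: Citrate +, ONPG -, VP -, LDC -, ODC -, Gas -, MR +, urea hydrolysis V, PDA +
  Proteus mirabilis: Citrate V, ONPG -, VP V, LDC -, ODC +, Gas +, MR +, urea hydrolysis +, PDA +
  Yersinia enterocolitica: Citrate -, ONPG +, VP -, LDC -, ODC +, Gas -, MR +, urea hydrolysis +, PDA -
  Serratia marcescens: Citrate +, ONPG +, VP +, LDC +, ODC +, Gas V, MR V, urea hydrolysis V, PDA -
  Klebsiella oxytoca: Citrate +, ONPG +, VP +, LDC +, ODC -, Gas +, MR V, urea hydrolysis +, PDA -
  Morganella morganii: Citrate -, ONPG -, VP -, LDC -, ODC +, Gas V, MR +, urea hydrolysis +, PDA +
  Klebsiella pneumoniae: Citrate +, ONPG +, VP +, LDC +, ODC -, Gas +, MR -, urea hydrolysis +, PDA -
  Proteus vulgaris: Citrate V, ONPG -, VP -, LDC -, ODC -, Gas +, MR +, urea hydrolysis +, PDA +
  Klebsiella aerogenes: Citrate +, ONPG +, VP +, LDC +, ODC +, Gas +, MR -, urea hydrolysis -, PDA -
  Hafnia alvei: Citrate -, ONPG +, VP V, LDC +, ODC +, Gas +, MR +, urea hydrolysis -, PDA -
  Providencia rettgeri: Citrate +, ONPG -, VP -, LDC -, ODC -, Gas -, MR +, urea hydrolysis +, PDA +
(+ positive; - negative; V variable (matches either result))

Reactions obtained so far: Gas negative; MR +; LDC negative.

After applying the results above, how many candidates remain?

LDC -: excludes 5 organisms — 7 left.
Gas -: excludes Citrobacter freundii, Proteus mirabilis, Proteus vulgaris — 4 left.
MR +: all 4 remaining candidates are consistent.
Still consistent: Morganella morganii, Providencia rettgeri, Providencia stuartii, Yersinia enterocolitica.

4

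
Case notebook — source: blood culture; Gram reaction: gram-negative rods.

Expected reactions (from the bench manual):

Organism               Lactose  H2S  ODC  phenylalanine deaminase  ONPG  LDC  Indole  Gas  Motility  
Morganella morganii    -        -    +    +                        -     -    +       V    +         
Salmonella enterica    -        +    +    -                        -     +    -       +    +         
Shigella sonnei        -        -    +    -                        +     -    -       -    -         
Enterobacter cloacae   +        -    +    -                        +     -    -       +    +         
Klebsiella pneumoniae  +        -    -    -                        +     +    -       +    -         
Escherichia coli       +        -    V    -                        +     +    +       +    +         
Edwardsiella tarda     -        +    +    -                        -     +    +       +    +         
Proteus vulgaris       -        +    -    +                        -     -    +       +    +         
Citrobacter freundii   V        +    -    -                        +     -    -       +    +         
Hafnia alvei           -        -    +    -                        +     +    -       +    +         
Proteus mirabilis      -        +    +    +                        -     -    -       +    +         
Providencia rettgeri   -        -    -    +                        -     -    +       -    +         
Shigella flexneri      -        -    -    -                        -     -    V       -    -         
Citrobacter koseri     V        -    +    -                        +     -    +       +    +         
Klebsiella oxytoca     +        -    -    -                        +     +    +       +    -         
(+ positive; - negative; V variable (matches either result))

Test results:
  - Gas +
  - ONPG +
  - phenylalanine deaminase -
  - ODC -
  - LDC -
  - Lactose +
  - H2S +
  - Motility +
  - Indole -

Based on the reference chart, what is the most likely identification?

Citrobacter freundii

Motility +: excludes Shigella sonnei, Klebsiella pneumoniae, Shigella flexneri, Klebsiella oxytoca — 11 left.
ODC -: excludes 7 organisms — 4 left.
Indole -: excludes Escherichia coli, Proteus vulgaris, Providencia rettgeri — 1 left.
H2S +: the one remaining candidate is consistent.
phenylalanine deaminase -: the one remaining candidate is consistent.
Lactose +: the one remaining candidate is consistent.
ONPG +: the one remaining candidate is consistent.
Gas +: the one remaining candidate is consistent.
LDC -: the one remaining candidate is consistent.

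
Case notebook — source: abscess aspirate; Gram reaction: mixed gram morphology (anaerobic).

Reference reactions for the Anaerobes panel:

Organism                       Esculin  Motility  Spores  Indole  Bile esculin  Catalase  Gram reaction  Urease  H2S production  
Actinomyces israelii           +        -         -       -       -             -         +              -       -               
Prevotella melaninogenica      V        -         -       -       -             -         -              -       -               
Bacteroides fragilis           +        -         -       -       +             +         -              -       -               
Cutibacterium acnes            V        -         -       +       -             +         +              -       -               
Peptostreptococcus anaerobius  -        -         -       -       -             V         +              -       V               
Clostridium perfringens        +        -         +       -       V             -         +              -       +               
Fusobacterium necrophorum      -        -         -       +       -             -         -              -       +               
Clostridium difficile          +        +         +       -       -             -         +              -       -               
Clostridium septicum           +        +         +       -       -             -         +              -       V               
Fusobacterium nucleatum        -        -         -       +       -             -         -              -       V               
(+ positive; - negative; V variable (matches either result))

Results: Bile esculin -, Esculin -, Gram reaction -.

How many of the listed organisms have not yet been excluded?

3

Bile esculin -: excludes Bacteroides fragilis — 9 left.
Esculin -: excludes Actinomyces israelii, Clostridium perfringens, Clostridium difficile, Clostridium septicum — 5 left.
Gram reaction -: excludes Cutibacterium acnes, Peptostreptococcus anaerobius — 3 left.
Still consistent: Fusobacterium necrophorum, Fusobacterium nucleatum, Prevotella melaninogenica.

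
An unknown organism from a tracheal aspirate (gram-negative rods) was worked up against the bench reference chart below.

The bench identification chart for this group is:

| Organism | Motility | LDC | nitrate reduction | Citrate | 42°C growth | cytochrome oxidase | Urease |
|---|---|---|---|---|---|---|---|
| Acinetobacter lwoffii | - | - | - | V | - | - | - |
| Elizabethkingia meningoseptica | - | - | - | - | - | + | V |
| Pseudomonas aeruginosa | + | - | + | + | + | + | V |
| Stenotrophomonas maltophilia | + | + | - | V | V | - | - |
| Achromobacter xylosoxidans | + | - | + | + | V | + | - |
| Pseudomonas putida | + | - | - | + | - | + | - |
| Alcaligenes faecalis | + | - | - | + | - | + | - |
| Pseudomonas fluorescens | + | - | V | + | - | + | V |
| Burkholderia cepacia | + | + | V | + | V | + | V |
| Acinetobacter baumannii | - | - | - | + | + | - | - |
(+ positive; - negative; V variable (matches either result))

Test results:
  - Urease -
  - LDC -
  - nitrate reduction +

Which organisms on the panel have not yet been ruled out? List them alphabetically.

Achromobacter xylosoxidans, Pseudomonas aeruginosa, Pseudomonas fluorescens

LDC -: excludes Stenotrophomonas maltophilia, Burkholderia cepacia — 8 left.
Urease -: all 8 remaining candidates are consistent.
nitrate reduction +: excludes 5 organisms — 3 left.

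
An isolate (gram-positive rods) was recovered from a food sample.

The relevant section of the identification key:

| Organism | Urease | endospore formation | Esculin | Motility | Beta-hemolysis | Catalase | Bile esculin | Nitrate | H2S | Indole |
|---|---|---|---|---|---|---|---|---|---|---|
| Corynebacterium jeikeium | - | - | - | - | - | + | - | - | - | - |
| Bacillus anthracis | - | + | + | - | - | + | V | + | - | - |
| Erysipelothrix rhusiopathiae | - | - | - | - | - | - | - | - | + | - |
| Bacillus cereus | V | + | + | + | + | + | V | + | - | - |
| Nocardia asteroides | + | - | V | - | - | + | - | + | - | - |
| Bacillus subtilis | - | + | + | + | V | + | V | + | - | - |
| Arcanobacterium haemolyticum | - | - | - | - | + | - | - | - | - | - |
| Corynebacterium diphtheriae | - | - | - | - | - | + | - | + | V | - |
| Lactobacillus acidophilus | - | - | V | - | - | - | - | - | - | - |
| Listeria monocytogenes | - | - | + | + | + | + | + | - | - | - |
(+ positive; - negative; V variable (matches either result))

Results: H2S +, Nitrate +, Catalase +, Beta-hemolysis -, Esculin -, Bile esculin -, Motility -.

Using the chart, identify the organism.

Corynebacterium diphtheriae

Catalase +: excludes Erysipelothrix rhusiopathiae, Arcanobacterium haemolyticum, Lactobacillus acidophilus — 7 left.
Beta-hemolysis -: excludes Bacillus cereus, Listeria monocytogenes — 5 left.
Motility -: excludes Bacillus subtilis — 4 left.
Esculin -: excludes Bacillus anthracis — 3 left.
Bile esculin -: all 3 remaining candidates are consistent.
H2S +: excludes Corynebacterium jeikeium, Nocardia asteroides — 1 left.
Nitrate +: the one remaining candidate is consistent.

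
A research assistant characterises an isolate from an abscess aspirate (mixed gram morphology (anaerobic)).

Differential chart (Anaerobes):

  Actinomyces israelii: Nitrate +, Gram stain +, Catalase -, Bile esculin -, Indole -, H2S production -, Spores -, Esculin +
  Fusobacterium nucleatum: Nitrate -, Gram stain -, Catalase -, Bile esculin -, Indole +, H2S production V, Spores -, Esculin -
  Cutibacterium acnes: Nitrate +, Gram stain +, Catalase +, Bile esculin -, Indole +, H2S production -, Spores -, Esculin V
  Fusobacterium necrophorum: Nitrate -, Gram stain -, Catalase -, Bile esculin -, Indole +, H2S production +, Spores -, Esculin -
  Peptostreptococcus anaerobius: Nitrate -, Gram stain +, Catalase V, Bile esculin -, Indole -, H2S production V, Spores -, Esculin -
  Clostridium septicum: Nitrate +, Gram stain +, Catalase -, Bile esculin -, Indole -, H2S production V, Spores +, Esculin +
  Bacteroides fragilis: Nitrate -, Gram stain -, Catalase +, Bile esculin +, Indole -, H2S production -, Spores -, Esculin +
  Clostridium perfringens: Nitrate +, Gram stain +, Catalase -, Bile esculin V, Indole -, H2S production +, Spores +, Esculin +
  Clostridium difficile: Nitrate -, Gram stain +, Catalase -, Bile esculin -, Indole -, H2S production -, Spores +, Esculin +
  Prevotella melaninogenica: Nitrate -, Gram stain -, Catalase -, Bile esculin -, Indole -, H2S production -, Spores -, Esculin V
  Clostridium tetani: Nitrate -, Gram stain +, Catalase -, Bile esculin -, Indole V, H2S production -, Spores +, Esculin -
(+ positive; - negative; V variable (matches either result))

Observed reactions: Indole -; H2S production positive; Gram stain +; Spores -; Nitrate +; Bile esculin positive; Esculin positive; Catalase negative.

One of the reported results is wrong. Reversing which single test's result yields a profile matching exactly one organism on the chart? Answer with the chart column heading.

As reported, no row in the chart matches all 8 reactions.
Reversing Nitrate → still no organism matches.
Reversing Bile esculin → still no organism matches.
Reversing Esculin → still no organism matches.
Reversing Indole → still no organism matches.
Reversing Gram stain → still no organism matches.
Reversing Catalase → still no organism matches.
Reversing Spores (to +) → unique match: Clostridium perfringens.
Reversing H2S production → still no organism matches.

Spores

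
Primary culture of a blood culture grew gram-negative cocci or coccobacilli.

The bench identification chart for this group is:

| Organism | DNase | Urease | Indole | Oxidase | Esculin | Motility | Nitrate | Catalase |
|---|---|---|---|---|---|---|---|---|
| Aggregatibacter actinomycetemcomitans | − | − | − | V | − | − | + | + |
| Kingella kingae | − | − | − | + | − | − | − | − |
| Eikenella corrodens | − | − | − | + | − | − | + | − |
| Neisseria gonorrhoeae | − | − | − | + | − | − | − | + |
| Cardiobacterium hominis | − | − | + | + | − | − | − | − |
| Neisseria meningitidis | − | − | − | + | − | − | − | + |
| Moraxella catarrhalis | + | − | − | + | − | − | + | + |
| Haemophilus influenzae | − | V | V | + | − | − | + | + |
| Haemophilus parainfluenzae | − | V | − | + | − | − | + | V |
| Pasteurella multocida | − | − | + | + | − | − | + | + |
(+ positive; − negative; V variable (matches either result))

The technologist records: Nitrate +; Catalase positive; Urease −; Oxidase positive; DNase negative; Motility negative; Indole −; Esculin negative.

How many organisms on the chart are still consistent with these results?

Urease −: all 10 remaining candidates are consistent.
Esculin −: all 10 remaining candidates are consistent.
Indole −: excludes Cardiobacterium hominis, Pasteurella multocida — 8 left.
Nitrate +: excludes Kingella kingae, Neisseria gonorrhoeae, Neisseria meningitidis — 5 left.
DNase −: excludes Moraxella catarrhalis — 4 left.
Oxidase +: all 4 remaining candidates are consistent.
Motility −: all 4 remaining candidates are consistent.
Catalase +: excludes Eikenella corrodens — 3 left.
Still consistent: Aggregatibacter actinomycetemcomitans, Haemophilus influenzae, Haemophilus parainfluenzae.

3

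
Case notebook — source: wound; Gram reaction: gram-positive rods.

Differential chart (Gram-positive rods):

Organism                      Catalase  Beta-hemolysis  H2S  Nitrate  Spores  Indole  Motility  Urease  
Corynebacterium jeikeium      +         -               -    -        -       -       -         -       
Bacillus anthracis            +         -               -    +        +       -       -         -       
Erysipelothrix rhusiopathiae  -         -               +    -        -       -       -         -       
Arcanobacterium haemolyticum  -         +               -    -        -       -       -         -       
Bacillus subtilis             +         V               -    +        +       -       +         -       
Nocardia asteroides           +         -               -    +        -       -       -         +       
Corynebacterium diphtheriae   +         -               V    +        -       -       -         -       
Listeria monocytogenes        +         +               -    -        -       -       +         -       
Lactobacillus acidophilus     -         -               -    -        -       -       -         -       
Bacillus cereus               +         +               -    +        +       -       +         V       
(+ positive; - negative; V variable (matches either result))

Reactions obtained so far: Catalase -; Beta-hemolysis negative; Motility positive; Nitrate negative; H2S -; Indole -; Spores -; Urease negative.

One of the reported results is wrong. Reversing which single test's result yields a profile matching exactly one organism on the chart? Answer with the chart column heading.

Motility

As reported, no row in the chart matches all 8 reactions.
Reversing Motility (to -) → unique match: Lactobacillus acidophilus.
Reversing H2S → still no organism matches.
Reversing Spores → still no organism matches.
Reversing Nitrate → still no organism matches.
Reversing Catalase → still no organism matches.
Reversing Urease → still no organism matches.
Reversing Indole → still no organism matches.
Reversing Beta-hemolysis → still no organism matches.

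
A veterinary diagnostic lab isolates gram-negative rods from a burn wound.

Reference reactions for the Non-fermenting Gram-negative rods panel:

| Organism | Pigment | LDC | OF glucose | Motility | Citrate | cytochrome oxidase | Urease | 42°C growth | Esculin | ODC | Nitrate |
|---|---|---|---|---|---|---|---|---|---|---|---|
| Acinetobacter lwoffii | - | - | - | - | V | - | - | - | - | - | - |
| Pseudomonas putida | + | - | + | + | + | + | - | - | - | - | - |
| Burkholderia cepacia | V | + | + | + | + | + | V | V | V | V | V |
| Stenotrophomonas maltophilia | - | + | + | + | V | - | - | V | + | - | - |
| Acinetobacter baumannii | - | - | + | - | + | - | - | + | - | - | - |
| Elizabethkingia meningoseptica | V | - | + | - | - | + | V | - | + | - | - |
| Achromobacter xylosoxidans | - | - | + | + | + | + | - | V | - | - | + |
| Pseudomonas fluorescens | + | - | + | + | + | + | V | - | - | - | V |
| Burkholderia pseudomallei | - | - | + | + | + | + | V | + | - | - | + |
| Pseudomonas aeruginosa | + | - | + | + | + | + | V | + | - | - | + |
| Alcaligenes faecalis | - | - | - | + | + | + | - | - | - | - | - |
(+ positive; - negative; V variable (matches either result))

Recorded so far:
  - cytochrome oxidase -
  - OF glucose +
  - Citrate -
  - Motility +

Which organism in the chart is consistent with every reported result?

Stenotrophomonas maltophilia

Motility +: excludes Acinetobacter lwoffii, Acinetobacter baumannii, Elizabethkingia meningoseptica — 8 left.
OF glucose +: excludes Alcaligenes faecalis — 7 left.
Citrate -: excludes 6 organisms — 1 left.
cytochrome oxidase -: the one remaining candidate is consistent.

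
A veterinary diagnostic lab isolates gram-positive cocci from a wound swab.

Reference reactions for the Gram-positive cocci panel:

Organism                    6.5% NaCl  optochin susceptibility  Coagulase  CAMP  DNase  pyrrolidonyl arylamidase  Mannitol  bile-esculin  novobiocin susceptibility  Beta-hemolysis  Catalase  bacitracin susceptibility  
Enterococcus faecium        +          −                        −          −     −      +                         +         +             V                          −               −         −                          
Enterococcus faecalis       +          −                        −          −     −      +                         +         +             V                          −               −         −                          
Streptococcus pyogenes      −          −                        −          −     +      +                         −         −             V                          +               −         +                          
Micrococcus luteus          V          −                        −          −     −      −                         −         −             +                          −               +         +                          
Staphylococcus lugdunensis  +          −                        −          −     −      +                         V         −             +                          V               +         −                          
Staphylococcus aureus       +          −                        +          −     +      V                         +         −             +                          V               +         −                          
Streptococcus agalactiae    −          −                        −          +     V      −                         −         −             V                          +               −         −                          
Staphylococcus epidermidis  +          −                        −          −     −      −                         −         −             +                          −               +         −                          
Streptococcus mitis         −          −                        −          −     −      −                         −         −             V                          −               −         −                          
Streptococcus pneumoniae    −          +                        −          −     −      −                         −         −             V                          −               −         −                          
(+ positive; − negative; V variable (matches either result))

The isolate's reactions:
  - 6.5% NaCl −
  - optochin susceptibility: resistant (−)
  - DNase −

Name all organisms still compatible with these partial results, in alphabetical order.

6.5% NaCl −: excludes 5 organisms — 5 left.
optochin susceptibility −: excludes Streptococcus pneumoniae — 4 left.
DNase −: excludes Streptococcus pyogenes — 3 left.

Micrococcus luteus, Streptococcus agalactiae, Streptococcus mitis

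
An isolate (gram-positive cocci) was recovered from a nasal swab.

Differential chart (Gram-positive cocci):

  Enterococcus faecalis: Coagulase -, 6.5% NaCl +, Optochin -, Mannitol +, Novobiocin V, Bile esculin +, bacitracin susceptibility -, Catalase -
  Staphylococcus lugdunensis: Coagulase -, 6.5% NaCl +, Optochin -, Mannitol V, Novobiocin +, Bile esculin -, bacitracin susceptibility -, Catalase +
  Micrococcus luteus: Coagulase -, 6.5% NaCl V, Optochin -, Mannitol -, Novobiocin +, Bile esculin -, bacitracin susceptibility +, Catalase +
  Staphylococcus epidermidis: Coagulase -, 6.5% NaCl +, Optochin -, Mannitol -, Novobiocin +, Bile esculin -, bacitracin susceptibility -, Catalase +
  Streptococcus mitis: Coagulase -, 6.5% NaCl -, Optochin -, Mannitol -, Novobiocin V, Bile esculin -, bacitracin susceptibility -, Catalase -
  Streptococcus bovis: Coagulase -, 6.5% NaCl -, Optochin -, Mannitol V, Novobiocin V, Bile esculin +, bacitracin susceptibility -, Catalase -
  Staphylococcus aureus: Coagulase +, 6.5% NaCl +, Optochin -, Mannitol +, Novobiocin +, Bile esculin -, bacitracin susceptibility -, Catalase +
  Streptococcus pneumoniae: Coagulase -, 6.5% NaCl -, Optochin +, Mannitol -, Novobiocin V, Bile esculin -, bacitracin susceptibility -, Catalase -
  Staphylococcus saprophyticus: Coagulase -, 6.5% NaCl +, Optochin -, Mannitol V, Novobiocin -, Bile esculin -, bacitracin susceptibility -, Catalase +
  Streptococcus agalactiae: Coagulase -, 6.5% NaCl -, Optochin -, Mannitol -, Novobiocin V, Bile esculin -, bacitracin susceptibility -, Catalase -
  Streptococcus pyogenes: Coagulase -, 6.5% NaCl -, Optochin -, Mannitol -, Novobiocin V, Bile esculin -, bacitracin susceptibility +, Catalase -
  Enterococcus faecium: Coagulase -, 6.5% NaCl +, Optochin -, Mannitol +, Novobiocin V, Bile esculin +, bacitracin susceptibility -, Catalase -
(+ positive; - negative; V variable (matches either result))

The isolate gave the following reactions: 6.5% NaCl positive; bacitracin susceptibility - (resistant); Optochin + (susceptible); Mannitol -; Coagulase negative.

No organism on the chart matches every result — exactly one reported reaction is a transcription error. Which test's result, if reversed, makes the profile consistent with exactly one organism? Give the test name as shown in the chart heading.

6.5% NaCl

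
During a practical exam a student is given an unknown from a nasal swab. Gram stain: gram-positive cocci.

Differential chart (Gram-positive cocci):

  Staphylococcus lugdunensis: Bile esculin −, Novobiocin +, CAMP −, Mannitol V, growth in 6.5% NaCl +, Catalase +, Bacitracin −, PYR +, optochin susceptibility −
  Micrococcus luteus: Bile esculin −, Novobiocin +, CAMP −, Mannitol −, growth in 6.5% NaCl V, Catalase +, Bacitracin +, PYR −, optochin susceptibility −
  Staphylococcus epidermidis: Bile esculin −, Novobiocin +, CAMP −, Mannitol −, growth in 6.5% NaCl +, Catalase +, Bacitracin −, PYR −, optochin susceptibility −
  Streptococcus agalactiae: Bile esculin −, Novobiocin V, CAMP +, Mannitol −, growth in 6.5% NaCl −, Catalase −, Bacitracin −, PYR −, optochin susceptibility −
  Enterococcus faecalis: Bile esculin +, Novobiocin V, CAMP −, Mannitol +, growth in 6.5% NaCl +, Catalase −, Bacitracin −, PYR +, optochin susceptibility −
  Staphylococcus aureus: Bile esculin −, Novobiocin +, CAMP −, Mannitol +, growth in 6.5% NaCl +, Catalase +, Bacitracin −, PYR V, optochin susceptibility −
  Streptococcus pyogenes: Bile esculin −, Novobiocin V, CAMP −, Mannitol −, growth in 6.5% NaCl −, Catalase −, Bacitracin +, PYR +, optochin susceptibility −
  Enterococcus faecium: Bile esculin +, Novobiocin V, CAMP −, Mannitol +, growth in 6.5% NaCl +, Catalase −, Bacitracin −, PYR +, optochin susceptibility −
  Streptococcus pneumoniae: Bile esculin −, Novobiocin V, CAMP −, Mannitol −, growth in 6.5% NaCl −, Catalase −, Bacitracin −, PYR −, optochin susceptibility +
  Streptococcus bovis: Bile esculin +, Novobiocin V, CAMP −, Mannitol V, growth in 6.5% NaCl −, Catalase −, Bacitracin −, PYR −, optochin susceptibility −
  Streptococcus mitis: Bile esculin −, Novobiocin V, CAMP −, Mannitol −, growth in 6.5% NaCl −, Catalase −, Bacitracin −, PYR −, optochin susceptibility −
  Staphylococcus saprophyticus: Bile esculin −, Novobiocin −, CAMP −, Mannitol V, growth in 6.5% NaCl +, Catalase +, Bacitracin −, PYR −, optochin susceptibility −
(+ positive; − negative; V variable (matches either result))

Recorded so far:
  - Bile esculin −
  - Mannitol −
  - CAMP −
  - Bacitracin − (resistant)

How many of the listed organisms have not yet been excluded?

5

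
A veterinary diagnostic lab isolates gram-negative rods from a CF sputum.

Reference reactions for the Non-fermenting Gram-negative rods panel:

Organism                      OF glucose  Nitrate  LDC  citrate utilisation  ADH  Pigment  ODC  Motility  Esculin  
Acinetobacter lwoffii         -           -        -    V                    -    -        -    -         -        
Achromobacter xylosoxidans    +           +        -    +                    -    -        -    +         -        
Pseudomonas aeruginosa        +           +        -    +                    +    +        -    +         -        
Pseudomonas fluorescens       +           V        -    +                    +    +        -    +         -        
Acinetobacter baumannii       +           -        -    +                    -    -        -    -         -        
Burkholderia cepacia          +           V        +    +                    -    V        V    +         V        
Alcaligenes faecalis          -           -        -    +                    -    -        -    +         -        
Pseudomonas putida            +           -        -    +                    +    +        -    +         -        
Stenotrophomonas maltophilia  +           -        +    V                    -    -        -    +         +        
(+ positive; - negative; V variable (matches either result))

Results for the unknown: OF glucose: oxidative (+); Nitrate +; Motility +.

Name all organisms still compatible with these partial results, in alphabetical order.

Achromobacter xylosoxidans, Burkholderia cepacia, Pseudomonas aeruginosa, Pseudomonas fluorescens

OF glucose +: excludes Acinetobacter lwoffii, Alcaligenes faecalis — 7 left.
Nitrate +: excludes Acinetobacter baumannii, Pseudomonas putida, Stenotrophomonas maltophilia — 4 left.
Motility +: all 4 remaining candidates are consistent.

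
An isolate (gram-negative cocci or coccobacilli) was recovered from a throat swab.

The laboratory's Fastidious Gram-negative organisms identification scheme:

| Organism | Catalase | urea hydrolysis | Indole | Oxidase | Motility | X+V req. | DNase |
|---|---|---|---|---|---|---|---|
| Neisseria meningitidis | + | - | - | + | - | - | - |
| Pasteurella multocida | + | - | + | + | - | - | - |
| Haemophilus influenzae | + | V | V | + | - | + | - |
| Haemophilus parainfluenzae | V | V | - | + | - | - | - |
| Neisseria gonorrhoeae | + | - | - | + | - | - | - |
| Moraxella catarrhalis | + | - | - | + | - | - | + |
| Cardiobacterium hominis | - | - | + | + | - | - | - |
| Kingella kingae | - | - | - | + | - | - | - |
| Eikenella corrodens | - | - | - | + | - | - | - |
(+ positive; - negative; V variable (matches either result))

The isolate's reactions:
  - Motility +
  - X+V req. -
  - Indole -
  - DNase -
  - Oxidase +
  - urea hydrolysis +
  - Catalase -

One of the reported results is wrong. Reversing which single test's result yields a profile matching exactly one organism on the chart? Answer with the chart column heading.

As reported, no row in the chart matches all 7 reactions.
Reversing Motility (to -) → unique match: Haemophilus parainfluenzae.
Reversing X+V req. → still no organism matches.
Reversing urea hydrolysis → still no organism matches.
Reversing Catalase → still no organism matches.
Reversing DNase → still no organism matches.
Reversing Oxidase → still no organism matches.
Reversing Indole → still no organism matches.

Motility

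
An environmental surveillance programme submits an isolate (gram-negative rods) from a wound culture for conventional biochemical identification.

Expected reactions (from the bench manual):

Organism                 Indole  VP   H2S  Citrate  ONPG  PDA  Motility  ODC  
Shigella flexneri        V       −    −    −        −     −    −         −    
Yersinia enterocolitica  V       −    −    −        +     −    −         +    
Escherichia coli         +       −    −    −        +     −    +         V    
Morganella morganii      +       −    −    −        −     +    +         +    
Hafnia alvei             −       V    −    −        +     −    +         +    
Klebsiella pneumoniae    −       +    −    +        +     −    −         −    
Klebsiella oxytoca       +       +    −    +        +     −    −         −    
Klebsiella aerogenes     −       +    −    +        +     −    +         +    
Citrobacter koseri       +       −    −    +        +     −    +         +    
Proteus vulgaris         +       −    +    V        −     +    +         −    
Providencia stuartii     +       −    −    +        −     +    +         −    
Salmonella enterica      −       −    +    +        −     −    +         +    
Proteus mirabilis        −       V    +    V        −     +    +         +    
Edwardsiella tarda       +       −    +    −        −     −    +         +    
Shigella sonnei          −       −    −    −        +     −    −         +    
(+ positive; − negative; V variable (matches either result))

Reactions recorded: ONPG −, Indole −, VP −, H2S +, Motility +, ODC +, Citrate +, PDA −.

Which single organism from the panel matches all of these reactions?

Salmonella enterica

PDA −: excludes Morganella morganii, Proteus vulgaris, Providencia stuartii, Proteus mirabilis — 11 left.
H2S +: excludes 9 organisms — 2 left.
Motility +: all 2 remaining candidates are consistent.
Indole −: excludes Edwardsiella tarda — 1 left.
Citrate +: the one remaining candidate is consistent.
ODC +: the one remaining candidate is consistent.
ONPG −: the one remaining candidate is consistent.
VP −: the one remaining candidate is consistent.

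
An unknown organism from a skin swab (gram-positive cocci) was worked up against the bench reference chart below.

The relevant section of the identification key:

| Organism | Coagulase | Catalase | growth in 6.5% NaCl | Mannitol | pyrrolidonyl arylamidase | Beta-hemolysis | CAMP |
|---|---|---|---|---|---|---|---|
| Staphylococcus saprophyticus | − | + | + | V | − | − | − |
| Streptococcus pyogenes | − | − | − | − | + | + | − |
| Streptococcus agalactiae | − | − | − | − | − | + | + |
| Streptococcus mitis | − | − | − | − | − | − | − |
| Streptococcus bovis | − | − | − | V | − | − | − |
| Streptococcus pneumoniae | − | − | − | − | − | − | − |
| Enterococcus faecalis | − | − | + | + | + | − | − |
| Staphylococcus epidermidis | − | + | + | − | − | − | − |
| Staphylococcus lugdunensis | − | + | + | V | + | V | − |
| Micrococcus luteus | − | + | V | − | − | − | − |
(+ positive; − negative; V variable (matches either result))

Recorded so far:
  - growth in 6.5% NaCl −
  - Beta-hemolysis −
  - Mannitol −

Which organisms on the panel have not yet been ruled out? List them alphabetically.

Micrococcus luteus, Streptococcus bovis, Streptococcus mitis, Streptococcus pneumoniae

Mannitol −: excludes Enterococcus faecalis — 9 left.
Beta-hemolysis −: excludes Streptococcus pyogenes, Streptococcus agalactiae — 7 left.
growth in 6.5% NaCl −: excludes Staphylococcus saprophyticus, Staphylococcus epidermidis, Staphylococcus lugdunensis — 4 left.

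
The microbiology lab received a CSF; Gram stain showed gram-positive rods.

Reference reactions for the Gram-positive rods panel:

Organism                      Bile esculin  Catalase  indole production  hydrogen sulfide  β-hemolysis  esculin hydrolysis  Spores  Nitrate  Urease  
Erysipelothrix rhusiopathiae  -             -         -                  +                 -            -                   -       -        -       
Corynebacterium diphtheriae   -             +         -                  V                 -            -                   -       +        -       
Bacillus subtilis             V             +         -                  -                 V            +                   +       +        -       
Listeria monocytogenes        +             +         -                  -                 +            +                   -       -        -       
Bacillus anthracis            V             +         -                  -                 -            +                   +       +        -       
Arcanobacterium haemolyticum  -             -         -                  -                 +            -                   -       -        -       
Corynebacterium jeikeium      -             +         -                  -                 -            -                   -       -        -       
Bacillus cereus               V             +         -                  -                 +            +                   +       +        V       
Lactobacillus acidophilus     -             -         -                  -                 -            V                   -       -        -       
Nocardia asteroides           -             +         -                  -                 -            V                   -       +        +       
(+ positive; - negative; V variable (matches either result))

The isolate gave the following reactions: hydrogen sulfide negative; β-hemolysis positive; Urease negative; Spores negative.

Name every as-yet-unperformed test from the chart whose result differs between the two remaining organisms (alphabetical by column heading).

β-hemolysis +: excludes 6 organisms — 4 left.
Urease -: all 4 remaining candidates are consistent.
hydrogen sulfide -: all 4 remaining candidates are consistent.
Spores -: excludes Bacillus subtilis, Bacillus cereus — 2 left.
Two candidates remain: Arcanobacterium haemolyticum and Listeria monocytogenes.
  Bile esculin: Arcanobacterium haemolyticum -, Listeria monocytogenes + — discriminates.
  Catalase: Arcanobacterium haemolyticum -, Listeria monocytogenes + — discriminates.
  indole production: - vs - — same for both, does not separate.
  esculin hydrolysis: Arcanobacterium haemolyticum -, Listeria monocytogenes + — discriminates.
  Nitrate: - vs - — same for both, does not separate.

Bile esculin, Catalase, esculin hydrolysis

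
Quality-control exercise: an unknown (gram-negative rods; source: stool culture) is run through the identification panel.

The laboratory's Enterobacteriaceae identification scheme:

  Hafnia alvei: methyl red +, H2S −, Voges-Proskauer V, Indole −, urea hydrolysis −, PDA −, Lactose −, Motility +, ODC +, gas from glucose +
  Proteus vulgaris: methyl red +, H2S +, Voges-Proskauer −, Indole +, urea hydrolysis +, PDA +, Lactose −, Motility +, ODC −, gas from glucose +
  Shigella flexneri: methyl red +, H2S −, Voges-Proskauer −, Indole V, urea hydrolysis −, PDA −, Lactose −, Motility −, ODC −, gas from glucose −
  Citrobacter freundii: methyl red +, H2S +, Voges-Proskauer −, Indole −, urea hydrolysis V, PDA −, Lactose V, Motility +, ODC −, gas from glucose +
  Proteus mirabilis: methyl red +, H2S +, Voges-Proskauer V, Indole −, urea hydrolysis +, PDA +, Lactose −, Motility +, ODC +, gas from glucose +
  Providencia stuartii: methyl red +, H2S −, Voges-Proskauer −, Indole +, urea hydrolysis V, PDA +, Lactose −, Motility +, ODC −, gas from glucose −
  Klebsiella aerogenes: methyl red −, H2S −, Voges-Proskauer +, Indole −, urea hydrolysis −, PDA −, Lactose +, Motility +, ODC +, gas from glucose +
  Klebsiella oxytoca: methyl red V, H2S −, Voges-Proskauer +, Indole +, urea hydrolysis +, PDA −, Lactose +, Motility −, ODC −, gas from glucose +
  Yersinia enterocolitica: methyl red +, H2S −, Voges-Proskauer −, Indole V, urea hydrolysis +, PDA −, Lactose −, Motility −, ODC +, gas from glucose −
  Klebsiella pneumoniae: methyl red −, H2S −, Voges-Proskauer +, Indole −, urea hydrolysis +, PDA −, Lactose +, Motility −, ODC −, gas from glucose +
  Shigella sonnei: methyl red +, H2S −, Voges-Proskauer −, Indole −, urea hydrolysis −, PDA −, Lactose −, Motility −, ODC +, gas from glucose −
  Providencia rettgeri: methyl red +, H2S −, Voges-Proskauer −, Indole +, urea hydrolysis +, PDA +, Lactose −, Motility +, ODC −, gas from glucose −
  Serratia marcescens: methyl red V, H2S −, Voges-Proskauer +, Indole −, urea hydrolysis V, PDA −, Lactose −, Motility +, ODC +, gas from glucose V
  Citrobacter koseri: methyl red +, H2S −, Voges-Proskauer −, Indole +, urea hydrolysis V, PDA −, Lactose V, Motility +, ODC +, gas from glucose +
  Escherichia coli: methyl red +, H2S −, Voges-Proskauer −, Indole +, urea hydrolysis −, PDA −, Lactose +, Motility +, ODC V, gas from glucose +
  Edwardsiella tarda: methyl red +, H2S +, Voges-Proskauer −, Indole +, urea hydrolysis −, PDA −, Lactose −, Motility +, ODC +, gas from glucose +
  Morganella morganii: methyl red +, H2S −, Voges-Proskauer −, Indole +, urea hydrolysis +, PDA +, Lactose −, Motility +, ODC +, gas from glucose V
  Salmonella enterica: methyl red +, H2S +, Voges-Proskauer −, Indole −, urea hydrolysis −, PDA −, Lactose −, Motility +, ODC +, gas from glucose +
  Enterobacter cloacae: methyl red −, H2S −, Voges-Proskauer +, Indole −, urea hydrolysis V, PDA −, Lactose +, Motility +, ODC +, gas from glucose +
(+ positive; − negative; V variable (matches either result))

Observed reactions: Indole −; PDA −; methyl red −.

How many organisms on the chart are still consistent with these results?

4

PDA −: excludes 5 organisms — 14 left.
Indole −: excludes Klebsiella oxytoca, Citrobacter koseri, Escherichia coli, Edwardsiella tarda — 10 left.
methyl red −: excludes 6 organisms — 4 left.
Still consistent: Enterobacter cloacae, Klebsiella aerogenes, Klebsiella pneumoniae, Serratia marcescens.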